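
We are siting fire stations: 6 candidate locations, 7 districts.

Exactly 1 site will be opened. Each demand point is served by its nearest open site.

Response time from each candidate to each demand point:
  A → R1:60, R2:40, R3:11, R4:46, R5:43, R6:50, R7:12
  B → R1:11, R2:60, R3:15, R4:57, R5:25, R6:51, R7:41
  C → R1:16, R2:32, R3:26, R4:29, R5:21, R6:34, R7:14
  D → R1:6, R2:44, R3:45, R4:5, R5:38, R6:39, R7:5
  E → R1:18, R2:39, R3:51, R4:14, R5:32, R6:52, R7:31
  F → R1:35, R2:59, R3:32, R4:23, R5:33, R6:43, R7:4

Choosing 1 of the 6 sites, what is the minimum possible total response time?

172

Open {C}.
  R1→C 16, R2→C 32, R3→C 26, R4→C 29, R5→C 21, R6→C 34, R7→C 14  ⇒ total 172.
Compare {D}: total 182.
Compare {F}: total 229.
No size-1 selection does better; minimum is 172.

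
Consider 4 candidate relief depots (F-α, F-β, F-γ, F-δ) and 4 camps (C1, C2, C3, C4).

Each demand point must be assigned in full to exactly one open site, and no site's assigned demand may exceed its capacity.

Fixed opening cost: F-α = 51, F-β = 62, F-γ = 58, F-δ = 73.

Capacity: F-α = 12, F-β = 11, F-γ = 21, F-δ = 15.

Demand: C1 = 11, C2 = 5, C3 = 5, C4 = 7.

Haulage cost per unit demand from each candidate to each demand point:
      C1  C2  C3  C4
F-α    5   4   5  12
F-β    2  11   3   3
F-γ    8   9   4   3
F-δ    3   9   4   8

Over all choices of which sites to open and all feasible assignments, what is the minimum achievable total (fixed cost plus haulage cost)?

228

Open {F-β, F-γ}; cheapest assignment that respects the capacities:
  F-β (cap 11, load 11): C1 — cost 11×2 = 22
  F-γ (cap 21, load 17): C2, C3, C4 — cost 5×9 + 5×4 + 7×3 = 86
  Shipping 108, fixed 120 → total 228.
  Any other capacity-feasible assignment to {F-β, F-γ} ships for at least 108.
Compare {F-α, F-γ}: its best feasible assignment gives total 250.
Compare {F-γ, F-δ}: its best feasible assignment gives total 250.
Every other set of open sites that can feasibly serve all demand totals ≥ 250 even under its best assignment. Minimum: 228.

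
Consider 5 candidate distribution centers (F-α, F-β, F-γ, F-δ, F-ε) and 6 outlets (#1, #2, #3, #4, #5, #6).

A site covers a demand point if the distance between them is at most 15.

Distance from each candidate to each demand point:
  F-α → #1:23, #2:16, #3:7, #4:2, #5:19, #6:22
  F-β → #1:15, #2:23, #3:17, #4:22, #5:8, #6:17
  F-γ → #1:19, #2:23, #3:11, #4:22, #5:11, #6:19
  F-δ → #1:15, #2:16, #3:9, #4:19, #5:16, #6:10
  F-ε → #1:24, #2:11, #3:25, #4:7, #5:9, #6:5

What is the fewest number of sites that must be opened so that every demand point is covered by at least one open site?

Coverage sets (demand points within 15 of each site):
  F-α: {#3, #4}
  F-β: {#1, #5}
  F-γ: {#3, #5}
  F-δ: {#1, #3, #6}
  F-ε: {#2, #4, #5, #6}
No single site covers all 6 demand points.
But {F-δ, F-ε} covers everything, so the minimum is 2.

2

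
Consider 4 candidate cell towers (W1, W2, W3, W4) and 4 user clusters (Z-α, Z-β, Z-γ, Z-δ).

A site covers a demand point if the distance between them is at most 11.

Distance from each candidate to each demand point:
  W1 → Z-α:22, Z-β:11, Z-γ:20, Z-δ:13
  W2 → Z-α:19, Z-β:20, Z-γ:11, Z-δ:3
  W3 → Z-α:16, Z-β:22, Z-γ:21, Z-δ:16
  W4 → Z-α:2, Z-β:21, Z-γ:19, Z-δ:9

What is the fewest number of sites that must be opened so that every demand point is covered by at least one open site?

Coverage sets (demand points within 11 of each site):
  W1: {Z-β}
  W2: {Z-γ, Z-δ}
  W3: {}
  W4: {Z-α, Z-δ}
No 2 sites suffice: every size-2 union leaves at least one demand point uncovered.
But {W1, W2, W4} covers everything, so the minimum is 3.

3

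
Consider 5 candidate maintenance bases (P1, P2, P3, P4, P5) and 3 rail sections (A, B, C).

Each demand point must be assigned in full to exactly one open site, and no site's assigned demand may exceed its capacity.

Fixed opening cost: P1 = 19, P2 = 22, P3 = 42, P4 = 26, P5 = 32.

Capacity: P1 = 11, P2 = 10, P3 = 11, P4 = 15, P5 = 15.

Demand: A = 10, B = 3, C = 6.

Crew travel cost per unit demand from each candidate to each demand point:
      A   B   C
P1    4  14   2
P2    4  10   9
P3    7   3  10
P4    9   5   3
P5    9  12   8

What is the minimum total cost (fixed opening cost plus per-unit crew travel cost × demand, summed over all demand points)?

Open {P1, P4}; cheapest assignment that respects the capacities:
  P1 (cap 11, load 10): A — cost 10×4 = 40
  P4 (cap 15, load 9): B, C — cost 3×5 + 6×3 = 33
  Shipping 73, fixed 45 → total 118.
  Any other capacity-feasible assignment to {P1, P4} ships for at least 73.
Compare {P2, P4}: its best feasible assignment gives total 121.
Compare {P1, P2, P4}: its best feasible assignment gives total 134.
Every other set of open sites that can feasibly serve all demand totals ≥ 121 even under its best assignment. Minimum: 118.

118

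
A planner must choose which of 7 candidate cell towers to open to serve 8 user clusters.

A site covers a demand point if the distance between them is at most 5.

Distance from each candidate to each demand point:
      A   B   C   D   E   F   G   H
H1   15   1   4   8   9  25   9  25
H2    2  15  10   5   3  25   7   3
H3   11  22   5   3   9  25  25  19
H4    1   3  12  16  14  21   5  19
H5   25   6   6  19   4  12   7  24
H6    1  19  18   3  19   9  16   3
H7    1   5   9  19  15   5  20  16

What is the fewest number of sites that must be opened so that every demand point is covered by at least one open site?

Coverage sets (demand points within 5 of each site):
  H1: {B, C}
  H2: {A, D, E, H}
  H3: {C, D}
  H4: {A, B, G}
  H5: {E}
  H6: {A, D, H}
  H7: {A, B, F}
No 3 sites suffice: every size-3 union leaves at least one demand point uncovered.
But {H1, H2, H4, H7} covers everything, so the minimum is 4.

4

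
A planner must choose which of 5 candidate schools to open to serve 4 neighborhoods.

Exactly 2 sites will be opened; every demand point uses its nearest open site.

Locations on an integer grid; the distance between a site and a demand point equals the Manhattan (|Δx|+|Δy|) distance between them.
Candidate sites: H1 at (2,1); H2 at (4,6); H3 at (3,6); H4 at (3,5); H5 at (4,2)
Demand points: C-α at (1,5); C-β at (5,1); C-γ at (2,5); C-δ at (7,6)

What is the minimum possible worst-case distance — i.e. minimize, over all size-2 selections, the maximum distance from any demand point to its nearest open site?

Open {H1, H2}.
  Farthest demand point is C-α at distance 4 (to H2); all others are ≤ 4.
With {H1, H3} the worst case is 4.
With {H2, H5} the worst case is 4.
No size-2 selection achieves below 4.

4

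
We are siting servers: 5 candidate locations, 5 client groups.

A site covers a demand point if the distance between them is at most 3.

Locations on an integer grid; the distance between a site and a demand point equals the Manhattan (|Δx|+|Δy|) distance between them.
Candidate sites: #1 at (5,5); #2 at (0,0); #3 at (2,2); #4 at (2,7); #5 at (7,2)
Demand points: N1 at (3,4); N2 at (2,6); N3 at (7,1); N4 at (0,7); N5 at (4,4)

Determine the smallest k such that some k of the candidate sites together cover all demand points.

Coverage sets (demand points within 3 of each site):
  #1: {N1, N5}
  #2: {}
  #3: {N1}
  #4: {N2, N4}
  #5: {N3}
No 2 sites suffice: every size-2 union leaves at least one demand point uncovered.
But {#1, #4, #5} covers everything, so the minimum is 3.

3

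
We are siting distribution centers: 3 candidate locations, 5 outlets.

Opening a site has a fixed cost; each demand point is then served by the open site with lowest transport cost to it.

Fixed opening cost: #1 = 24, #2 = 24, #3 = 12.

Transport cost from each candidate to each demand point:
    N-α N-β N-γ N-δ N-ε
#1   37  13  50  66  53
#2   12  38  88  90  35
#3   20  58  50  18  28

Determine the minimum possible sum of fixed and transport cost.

165

Open {#1, #3}: assign each demand point to its cheapest open site.
  N-α→#3 20, N-β→#1 13, N-γ→#1 50, N-δ→#3 18, N-ε→#3 28
  transport cost 129, fixed 36 → total 165.
Compare {#1, #2, #3}: transport cost 121 + fixed 60 = 181.
Compare {#2, #3}: transport cost 146 + fixed 36 = 182.
Compare {#3}: transport cost 174 + fixed 12 = 186.
All other subsets cost ≥ 181. Minimum total cost: 165.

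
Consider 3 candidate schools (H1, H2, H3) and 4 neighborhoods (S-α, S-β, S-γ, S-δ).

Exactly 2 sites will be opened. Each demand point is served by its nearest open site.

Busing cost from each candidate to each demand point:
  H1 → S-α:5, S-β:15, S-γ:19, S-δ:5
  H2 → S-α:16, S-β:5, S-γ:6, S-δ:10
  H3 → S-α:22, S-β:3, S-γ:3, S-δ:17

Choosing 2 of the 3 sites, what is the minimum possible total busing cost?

16

Open {H1, H3}.
  S-α→H1 5, S-β→H3 3, S-γ→H3 3, S-δ→H1 5  ⇒ total 16.
Compare {H1, H2}: total 21.
Compare {H2, H3}: total 32.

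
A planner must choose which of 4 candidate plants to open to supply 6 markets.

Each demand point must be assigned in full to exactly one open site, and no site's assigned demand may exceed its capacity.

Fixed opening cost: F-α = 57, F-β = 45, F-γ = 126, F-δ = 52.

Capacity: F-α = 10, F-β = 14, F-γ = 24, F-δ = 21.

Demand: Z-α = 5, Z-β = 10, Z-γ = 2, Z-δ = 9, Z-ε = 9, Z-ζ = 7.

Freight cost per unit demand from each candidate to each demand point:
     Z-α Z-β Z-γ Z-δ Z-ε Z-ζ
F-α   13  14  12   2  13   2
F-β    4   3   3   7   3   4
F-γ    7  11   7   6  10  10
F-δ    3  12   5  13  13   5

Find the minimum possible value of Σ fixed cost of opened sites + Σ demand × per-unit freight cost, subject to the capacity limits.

Open {F-α, F-β, F-δ}; cheapest assignment that respects the capacities:
  F-α (cap 10, load 9): Z-δ — cost 9×2 = 18
  F-β (cap 14, load 12): Z-β, Z-γ — cost 10×3 + 2×3 = 36
  F-δ (cap 21, load 21): Z-α, Z-ε, Z-ζ — cost 5×3 + 9×13 + 7×5 = 167
  Shipping 221, fixed 154 → total 375.
  Any other capacity-feasible assignment to {F-α, F-β, F-δ} ships for at least 221.
Compare {F-β, F-γ, F-δ}: its best feasible assignment gives total 453.
Compare {F-α, F-β, F-γ}: its best feasible assignment gives total 457.
Every other set of open sites that can feasibly serve all demand totals ≥ 453 even under its best assignment. Minimum: 375.

375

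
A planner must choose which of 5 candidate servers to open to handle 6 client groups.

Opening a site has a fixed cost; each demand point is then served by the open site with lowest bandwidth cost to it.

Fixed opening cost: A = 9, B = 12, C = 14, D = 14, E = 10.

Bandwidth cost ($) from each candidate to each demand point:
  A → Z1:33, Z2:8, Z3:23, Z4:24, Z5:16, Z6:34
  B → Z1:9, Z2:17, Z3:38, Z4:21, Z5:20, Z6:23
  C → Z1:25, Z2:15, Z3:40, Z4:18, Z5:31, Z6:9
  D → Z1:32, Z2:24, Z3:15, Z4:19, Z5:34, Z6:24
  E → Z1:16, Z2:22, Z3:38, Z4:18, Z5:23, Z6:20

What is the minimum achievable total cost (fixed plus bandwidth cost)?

Open {A, B, C}: assign each demand point to its cheapest open site.
  Z1→B 9, Z2→A 8, Z3→A 23, Z4→C 18, Z5→A 16, Z6→C 9
  bandwidth cost 83, fixed 35 → total 118.
Compare {A, E}: bandwidth cost 101 + fixed 19 = 120.
Compare {A, B}: bandwidth cost 100 + fixed 21 = 121.
Compare {A, C}: bandwidth cost 99 + fixed 23 = 122.
All other subsets cost ≥ 120. Minimum total cost: 118.

118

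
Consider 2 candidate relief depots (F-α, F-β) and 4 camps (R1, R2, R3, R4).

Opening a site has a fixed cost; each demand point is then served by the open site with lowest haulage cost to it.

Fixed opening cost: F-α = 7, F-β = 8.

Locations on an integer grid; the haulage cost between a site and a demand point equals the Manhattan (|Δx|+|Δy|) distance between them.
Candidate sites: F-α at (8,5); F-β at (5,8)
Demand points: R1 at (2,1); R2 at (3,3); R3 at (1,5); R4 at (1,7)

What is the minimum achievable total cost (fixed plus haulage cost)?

37

Open {F-β}: assign each demand point to its cheapest open site.
  R1→F-β 10, R2→F-β 7, R3→F-β 7, R4→F-β 5
  haulage cost 29, fixed 8 → total 37.
Compare {F-α}: haulage cost 33 + fixed 7 = 40.
Compare {F-α, F-β}: haulage cost 29 + fixed 15 = 44.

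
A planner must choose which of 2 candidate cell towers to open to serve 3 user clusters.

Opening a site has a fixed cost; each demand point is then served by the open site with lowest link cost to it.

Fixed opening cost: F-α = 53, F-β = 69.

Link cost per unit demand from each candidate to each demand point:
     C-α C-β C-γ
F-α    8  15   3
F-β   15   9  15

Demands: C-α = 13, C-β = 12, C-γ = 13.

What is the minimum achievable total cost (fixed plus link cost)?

Open {F-α, F-β}: assign each demand point to its cheapest open site.
  C-α→F-α 13×8=104, C-β→F-β 12×9=108, C-γ→F-α 13×3=39
  link cost 251, fixed 122 → total 373.
Compare {F-α}: link cost 323 + fixed 53 = 376.
Compare {F-β}: link cost 498 + fixed 69 = 567.

373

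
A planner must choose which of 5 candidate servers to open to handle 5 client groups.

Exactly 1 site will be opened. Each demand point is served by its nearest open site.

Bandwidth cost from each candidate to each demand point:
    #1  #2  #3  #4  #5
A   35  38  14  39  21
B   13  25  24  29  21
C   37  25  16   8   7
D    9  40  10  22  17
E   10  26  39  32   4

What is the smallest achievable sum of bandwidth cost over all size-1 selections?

93

Open {C}.
  #1→C 37, #2→C 25, #3→C 16, #4→C 8, #5→C 7  ⇒ total 93.
Compare {D}: total 98.
Compare {E}: total 111.
No size-1 selection does better; minimum is 93.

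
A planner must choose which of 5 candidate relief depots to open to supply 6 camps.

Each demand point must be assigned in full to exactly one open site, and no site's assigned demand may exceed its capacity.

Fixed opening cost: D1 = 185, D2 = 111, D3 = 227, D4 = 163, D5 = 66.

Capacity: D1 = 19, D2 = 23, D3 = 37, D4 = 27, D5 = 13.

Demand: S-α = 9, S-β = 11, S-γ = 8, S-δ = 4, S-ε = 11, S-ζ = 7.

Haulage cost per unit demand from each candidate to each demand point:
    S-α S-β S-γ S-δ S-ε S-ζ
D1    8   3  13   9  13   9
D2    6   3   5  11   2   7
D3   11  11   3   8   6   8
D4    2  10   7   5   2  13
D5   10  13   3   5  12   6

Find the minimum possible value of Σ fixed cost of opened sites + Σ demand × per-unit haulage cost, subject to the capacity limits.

506

Open {D2, D4, D5}; cheapest assignment that respects the capacities:
  D2 (cap 23, load 18): S-β, S-ζ — cost 11×3 + 7×7 = 82
  D4 (cap 27, load 24): S-α, S-δ, S-ε — cost 9×2 + 4×5 + 11×2 = 60
  D5 (cap 13, load 8): S-γ — cost 8×3 = 24
  Shipping 166, fixed 340 → total 506.
  Any other capacity-feasible assignment to {D2, D4, D5} ships for at least 166.
Compare {D2, D4}: its best feasible assignment gives total 522.
Compare {D1, D2, D5}: its best feasible assignment gives total 578.
Every other set of open sites that can feasibly serve all demand totals ≥ 522 even under its best assignment. Minimum: 506.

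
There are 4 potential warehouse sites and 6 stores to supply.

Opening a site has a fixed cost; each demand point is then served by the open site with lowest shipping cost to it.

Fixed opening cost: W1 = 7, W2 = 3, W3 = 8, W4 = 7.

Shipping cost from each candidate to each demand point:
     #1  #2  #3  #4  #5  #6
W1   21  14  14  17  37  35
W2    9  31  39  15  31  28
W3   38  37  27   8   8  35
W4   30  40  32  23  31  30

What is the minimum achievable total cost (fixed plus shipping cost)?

99

Open {W1, W2, W3}: assign each demand point to its cheapest open site.
  #1→W2 9, #2→W1 14, #3→W1 14, #4→W3 8, #5→W3 8, #6→W2 28
  shipping cost 81, fixed 18 → total 99.
Compare {W1, W2, W3, W4}: shipping cost 81 + fixed 25 = 106.
Compare {W1, W3}: shipping cost 100 + fixed 15 = 115.
Compare {W1, W3, W4}: shipping cost 95 + fixed 22 = 117.
All other subsets cost ≥ 106. Minimum total cost: 99.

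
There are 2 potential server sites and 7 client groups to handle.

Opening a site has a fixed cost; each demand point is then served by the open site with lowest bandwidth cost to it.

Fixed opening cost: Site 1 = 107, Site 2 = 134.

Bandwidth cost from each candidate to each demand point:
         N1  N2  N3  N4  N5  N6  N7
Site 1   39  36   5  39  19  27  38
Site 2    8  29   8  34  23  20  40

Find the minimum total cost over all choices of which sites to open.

Open {Site 2}: assign each demand point to its cheapest open site.
  N1→Site 2 8, N2→Site 2 29, N3→Site 2 8, N4→Site 2 34, N5→Site 2 23, N6→Site 2 20, N7→Site 2 40
  bandwidth cost 162, fixed 134 → total 296.
Compare {Site 1}: bandwidth cost 203 + fixed 107 = 310.
Compare {Site 1, Site 2}: bandwidth cost 153 + fixed 241 = 394.

296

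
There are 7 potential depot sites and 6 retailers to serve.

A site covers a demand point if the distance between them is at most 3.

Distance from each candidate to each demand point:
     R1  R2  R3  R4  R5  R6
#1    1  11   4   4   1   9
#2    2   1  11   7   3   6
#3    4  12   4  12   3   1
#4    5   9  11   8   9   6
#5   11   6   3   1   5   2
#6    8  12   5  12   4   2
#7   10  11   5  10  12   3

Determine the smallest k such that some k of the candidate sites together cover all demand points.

Coverage sets (demand points within 3 of each site):
  #1: {R1, R5}
  #2: {R1, R2, R5}
  #3: {R5, R6}
  #4: {}
  #5: {R3, R4, R6}
  #6: {R6}
  #7: {R6}
No single site covers all 6 demand points.
But {#2, #5} covers everything, so the minimum is 2.

2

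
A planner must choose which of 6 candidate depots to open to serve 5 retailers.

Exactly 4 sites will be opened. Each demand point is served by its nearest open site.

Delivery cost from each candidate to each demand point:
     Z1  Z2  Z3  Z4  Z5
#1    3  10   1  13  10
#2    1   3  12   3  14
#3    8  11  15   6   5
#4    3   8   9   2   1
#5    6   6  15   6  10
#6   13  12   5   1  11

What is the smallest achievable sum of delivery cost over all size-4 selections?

Open {#1, #2, #4, #6}.
  Z1→#2 1, Z2→#2 3, Z3→#1 1, Z4→#6 1, Z5→#4 1  ⇒ total 7.
Compare {#1, #2, #3, #4}: total 8.
Compare {#1, #2, #4, #5}: total 8.
No size-4 selection does better; minimum is 7.

7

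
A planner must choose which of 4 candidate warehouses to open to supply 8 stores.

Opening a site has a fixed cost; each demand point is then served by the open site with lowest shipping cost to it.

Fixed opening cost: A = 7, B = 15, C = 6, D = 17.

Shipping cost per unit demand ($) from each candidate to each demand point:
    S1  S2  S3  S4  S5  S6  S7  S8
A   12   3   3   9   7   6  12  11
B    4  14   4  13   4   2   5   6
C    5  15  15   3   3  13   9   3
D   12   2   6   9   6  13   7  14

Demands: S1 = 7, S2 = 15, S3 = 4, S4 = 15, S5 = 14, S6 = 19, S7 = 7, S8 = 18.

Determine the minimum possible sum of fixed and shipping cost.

Open {B, C, D}: assign each demand point to its cheapest open site.
  S1→B 7×4=28, S2→D 15×2=30, S3→B 4×4=16, S4→C 15×3=45, S5→C 14×3=42, S6→B 19×2=38, S7→B 7×5=35, S8→C 18×3=54
  shipping cost 288, fixed 38 → total 326.
Compare {A, B, C}: shipping cost 299 + fixed 28 = 327.
Compare {A, B, C, D}: shipping cost 284 + fixed 45 = 329.
Compare {A, C, D}: shipping cost 381 + fixed 30 = 411.
All other subsets cost ≥ 327. Minimum total cost: 326.

326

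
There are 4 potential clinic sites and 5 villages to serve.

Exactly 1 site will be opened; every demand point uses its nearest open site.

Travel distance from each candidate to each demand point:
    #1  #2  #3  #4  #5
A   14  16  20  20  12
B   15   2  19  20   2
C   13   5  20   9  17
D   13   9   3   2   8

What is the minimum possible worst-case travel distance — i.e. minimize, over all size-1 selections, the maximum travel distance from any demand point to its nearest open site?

Open {D}.
  Farthest demand point is #1 at travel distance 13 (to D); all others are ≤ 13.
With {A} the worst case is 20.
With {B} the worst case is 20.
No size-1 selection achieves below 13.

13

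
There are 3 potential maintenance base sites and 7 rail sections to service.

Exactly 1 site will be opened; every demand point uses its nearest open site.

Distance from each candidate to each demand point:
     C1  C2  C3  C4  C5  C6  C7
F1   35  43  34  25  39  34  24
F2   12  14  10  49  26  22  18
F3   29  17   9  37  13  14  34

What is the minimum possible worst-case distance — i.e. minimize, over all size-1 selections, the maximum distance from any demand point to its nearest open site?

37

Open {F3}.
  Farthest demand point is C4 at distance 37 (to F3); all others are ≤ 37.
With {F1} the worst case is 43.
With {F2} the worst case is 49.
No size-1 selection achieves below 37.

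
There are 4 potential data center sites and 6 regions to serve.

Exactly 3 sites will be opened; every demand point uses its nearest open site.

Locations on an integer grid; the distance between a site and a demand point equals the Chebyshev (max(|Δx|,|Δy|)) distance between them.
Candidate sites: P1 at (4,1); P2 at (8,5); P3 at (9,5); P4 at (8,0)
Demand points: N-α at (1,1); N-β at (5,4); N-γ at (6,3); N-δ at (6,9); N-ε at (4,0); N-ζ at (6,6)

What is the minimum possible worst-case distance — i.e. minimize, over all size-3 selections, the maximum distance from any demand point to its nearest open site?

4

Open {P1, P2, P3}.
  Farthest demand point is N-δ at distance 4 (to P2); all others are ≤ 4.
With {P1, P2, P4} the worst case is 4.
With {P1, P3, P4} the worst case is 4.
No size-3 selection achieves below 4.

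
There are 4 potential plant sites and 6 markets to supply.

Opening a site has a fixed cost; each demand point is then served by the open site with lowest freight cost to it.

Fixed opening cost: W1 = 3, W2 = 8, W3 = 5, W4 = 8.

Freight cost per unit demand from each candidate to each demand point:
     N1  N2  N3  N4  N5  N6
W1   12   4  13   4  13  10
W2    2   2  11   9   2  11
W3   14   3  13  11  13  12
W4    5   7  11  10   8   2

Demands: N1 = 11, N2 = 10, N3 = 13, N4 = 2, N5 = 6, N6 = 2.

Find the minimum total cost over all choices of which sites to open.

228

Open {W1, W2, W4}: assign each demand point to its cheapest open site.
  N1→W2 11×2=22, N2→W2 10×2=20, N3→W2 13×11=143, N4→W1 2×4=8, N5→W2 6×2=12, N6→W4 2×2=4
  freight cost 209, fixed 19 → total 228.
Compare {W1, W2, W3, W4}: freight cost 209 + fixed 24 = 233.
Compare {W2, W4}: freight cost 219 + fixed 16 = 235.
Compare {W1, W2}: freight cost 225 + fixed 11 = 236.
All other subsets cost ≥ 233. Minimum total cost: 228.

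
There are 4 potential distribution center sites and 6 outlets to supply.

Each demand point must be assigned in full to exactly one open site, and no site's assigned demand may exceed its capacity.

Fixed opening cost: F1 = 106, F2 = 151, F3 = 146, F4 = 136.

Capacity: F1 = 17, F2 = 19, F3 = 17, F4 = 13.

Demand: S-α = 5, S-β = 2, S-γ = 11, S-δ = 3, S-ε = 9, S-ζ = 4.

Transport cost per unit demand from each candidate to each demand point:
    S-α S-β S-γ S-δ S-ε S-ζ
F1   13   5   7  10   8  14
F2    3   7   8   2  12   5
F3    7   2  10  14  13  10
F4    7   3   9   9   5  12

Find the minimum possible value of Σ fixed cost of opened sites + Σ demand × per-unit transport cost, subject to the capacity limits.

Open {F1, F2}; cheapest assignment that respects the capacities:
  F1 (cap 17, load 15): S-β, S-ε, S-ζ — cost 2×5 + 9×8 + 4×14 = 138
  F2 (cap 19, load 19): S-α, S-γ, S-δ — cost 5×3 + 11×8 + 3×2 = 109
  Shipping 247, fixed 257 → total 504.
  Any other capacity-feasible assignment to {F1, F2} ships for at least 247.
Compare {F1, F2, F4}: its best feasible assignment gives total 562.
Compare {F2, F3}: its best feasible assignment gives total 567.
Every other set of open sites that can feasibly serve all demand totals ≥ 562 even under its best assignment. Minimum: 504.

504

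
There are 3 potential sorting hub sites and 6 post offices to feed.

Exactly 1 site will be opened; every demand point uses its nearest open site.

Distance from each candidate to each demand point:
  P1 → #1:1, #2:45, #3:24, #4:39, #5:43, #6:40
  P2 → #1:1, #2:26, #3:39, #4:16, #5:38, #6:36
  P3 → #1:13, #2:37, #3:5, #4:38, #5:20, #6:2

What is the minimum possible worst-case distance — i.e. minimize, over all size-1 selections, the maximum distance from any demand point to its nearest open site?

Open {P3}.
  Farthest demand point is #4 at distance 38 (to P3); all others are ≤ 38.
With {P2} the worst case is 39.
With {P1} the worst case is 45.
No size-1 selection achieves below 38.

38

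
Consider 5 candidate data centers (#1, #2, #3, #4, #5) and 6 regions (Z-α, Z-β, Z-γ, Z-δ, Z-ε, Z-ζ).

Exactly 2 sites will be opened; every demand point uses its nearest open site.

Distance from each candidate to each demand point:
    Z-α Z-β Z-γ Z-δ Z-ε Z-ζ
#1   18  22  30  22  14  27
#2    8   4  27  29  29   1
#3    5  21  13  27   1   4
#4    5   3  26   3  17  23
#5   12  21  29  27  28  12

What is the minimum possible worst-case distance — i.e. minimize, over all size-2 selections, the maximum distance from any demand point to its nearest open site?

Open {#3, #4}.
  Farthest demand point is Z-γ at distance 13 (to #3); all others are ≤ 13.
With {#1, #3} the worst case is 22.
With {#1, #4} the worst case is 26.
No size-2 selection achieves below 13.

13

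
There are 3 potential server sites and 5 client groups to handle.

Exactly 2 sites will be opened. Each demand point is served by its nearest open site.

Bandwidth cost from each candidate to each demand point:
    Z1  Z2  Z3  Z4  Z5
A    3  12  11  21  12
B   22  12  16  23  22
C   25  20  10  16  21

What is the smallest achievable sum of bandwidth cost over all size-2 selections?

Open {A, C}.
  Z1→A 3, Z2→A 12, Z3→C 10, Z4→C 16, Z5→A 12  ⇒ total 53.
Compare {A, B}: total 59.
Compare {B, C}: total 81.

53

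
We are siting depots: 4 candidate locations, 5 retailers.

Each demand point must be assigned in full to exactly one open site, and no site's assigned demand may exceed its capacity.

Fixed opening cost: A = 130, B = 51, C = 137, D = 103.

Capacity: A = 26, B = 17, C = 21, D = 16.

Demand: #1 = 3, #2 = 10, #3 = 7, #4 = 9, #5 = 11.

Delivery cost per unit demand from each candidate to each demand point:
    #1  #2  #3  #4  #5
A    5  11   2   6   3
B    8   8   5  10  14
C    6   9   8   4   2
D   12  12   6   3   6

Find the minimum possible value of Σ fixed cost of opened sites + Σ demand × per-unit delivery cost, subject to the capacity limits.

398

Open {A, B}; cheapest assignment that respects the capacities:
  A (cap 26, load 23): #1, #4, #5 — cost 3×5 + 9×6 + 11×3 = 102
  B (cap 17, load 17): #2, #3 — cost 10×8 + 7×5 = 115
  Shipping 217, fixed 181 → total 398.
  Any other capacity-feasible assignment to {A, B} ships for at least 217.
Compare {A, B, D}: its best feasible assignment gives total 453.
Compare {A, C}: its best feasible assignment gives total 455.
Every other set of open sites that can feasibly serve all demand totals ≥ 453 even under its best assignment. Minimum: 398.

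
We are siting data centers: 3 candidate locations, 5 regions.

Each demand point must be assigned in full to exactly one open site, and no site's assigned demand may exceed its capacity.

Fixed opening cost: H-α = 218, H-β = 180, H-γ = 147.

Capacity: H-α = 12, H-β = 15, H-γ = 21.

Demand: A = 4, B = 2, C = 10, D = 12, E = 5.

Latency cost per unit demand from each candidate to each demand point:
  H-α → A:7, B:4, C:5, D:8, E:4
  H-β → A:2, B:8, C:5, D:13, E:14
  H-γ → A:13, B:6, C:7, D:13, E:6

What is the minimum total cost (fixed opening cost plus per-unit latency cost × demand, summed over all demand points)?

Open {H-β, H-γ}; cheapest assignment that respects the capacities:
  H-β (cap 15, load 14): A, C — cost 4×2 + 10×5 = 58
  H-γ (cap 21, load 19): B, D, E — cost 2×6 + 12×13 + 5×6 = 198
  Shipping 256, fixed 327 → total 583.
  Any other capacity-feasible assignment to {H-β, H-γ} ships for at least 256.
Compare {H-α, H-γ}: its best feasible assignment gives total 625.
Compare {H-α, H-β, H-γ}: its best feasible assignment gives total 741.
Every other set of open sites that can feasibly serve all demand totals ≥ 625 even under its best assignment. Minimum: 583.

583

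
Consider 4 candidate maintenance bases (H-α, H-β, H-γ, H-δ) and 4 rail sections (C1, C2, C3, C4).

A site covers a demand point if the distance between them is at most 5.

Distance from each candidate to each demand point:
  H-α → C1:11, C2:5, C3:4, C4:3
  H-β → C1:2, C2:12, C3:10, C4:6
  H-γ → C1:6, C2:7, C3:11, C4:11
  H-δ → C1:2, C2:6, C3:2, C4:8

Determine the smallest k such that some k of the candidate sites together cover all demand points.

2

Coverage sets (demand points within 5 of each site):
  H-α: {C2, C3, C4}
  H-β: {C1}
  H-γ: {}
  H-δ: {C1, C3}
No single site covers all 4 demand points.
But {H-α, H-β} covers everything, so the minimum is 2.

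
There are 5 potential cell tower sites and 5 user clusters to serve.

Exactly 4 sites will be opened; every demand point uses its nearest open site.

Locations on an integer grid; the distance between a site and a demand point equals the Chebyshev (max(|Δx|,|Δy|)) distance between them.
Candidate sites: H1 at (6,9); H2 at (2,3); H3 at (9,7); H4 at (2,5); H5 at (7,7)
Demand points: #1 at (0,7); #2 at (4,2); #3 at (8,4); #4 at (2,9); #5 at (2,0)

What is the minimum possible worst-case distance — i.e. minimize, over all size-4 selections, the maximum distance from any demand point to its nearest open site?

Open {H1, H2, H3, H4}.
  Farthest demand point is #4 at distance 4 (to H1); all others are ≤ 4.
With {H1, H2, H3, H5} the worst case is 4.
With {H1, H2, H4, H5} the worst case is 4.
No size-4 selection achieves below 4.

4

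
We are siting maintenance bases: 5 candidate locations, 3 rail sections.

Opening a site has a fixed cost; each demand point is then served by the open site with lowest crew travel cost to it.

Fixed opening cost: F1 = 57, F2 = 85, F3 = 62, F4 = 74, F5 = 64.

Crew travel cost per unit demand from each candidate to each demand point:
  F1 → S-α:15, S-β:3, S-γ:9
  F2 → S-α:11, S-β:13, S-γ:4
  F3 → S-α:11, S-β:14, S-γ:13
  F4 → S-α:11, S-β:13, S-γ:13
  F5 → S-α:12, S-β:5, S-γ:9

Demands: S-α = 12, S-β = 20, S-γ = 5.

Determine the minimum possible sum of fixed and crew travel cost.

Open {F1}: assign each demand point to its cheapest open site.
  S-α→F1 12×15=180, S-β→F1 20×3=60, S-γ→F1 5×9=45
  crew travel cost 285, fixed 57 → total 342.
Compare {F5}: crew travel cost 289 + fixed 64 = 353.
Compare {F1, F2}: crew travel cost 212 + fixed 142 = 354.
Compare {F1, F3}: crew travel cost 237 + fixed 119 = 356.
All other subsets cost ≥ 353. Minimum total cost: 342.

342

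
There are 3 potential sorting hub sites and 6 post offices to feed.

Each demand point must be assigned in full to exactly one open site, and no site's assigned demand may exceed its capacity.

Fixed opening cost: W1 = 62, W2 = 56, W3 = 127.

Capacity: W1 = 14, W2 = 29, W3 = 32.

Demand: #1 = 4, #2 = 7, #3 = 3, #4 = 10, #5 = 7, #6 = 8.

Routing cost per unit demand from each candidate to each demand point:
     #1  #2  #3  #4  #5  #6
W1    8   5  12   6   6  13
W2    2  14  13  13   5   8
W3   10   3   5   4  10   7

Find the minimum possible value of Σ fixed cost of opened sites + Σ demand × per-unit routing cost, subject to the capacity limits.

358

Open {W2, W3}; cheapest assignment that respects the capacities:
  W2 (cap 29, load 11): #1, #5 — cost 4×2 + 7×5 = 43
  W3 (cap 32, load 28): #2, #3, #4, #6 — cost 7×3 + 3×5 + 10×4 + 8×7 = 132
  Shipping 175, fixed 183 → total 358.
  Any other capacity-feasible assignment to {W2, W3} ships for at least 175.
Compare {W1, W3}: its best feasible assignment gives total 395.
Compare {W1, W2}: its best feasible assignment gives total 419.
Every other set of open sites that can feasibly serve all demand totals ≥ 395 even under its best assignment. Minimum: 358.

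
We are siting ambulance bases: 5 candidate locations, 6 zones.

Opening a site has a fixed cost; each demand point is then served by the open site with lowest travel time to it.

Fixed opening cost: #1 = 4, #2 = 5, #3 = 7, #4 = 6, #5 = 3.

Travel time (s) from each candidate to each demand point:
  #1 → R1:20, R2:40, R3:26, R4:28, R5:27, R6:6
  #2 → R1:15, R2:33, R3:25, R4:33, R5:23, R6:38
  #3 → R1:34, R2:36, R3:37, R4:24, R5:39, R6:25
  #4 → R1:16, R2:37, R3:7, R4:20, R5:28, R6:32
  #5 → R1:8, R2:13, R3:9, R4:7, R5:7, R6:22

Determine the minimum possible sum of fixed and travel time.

Open {#1, #5}: assign each demand point to its cheapest open site.
  R1→#5 8, R2→#5 13, R3→#5 9, R4→#5 7, R5→#5 7, R6→#1 6
  travel time 50, fixed 7 → total 57.
Compare {#1, #4, #5}: travel time 48 + fixed 13 = 61.
Compare {#1, #2, #5}: travel time 50 + fixed 12 = 62.
Compare {#1, #3, #5}: travel time 50 + fixed 14 = 64.
All other subsets cost ≥ 61. Minimum total cost: 57.

57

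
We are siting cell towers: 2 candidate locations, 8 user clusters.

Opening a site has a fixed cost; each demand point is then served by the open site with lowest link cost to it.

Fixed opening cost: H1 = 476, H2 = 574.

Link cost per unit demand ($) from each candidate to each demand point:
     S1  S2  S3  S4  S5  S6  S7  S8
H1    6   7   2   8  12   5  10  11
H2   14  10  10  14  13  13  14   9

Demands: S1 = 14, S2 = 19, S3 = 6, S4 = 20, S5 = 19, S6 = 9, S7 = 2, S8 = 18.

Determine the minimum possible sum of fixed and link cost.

1356

Open {H1}: assign each demand point to its cheapest open site.
  S1→H1 14×6=84, S2→H1 19×7=133, S3→H1 6×2=12, S4→H1 20×8=160, S5→H1 19×12=228, S6→H1 9×5=45, S7→H1 2×10=20, S8→H1 18×11=198
  link cost 880, fixed 476 → total 1356.
Compare {H2}: link cost 1280 + fixed 574 = 1854.
Compare {H1, H2}: link cost 844 + fixed 1050 = 1894.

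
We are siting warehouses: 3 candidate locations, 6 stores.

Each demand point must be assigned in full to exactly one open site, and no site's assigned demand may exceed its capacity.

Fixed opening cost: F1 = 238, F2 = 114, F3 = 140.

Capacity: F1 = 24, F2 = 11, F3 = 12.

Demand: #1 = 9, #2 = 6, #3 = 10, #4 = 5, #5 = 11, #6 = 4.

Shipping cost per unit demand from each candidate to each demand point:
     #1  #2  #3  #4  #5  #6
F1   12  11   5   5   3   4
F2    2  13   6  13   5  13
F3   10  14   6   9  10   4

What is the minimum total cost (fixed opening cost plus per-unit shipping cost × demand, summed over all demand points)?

822

Open {F1, F2, F3}; cheapest assignment that respects the capacities:
  F1 (cap 24, load 24): #1, #2, #4, #6 — cost 9×12 + 6×11 + 5×5 + 4×4 = 215
  F2 (cap 11, load 11): #5 — cost 11×5 = 55
  F3 (cap 12, load 10): #3 — cost 10×6 = 60
  Shipping 330, fixed 492 → total 822.
  Any other capacity-feasible assignment to {F1, F2, F3} ships for at least 330.
Total demand is 45 and no other set of sites has combined capacity ≥ 45, so {F1, F2, F3} is the only feasible choice of open sites. Minimum: 822.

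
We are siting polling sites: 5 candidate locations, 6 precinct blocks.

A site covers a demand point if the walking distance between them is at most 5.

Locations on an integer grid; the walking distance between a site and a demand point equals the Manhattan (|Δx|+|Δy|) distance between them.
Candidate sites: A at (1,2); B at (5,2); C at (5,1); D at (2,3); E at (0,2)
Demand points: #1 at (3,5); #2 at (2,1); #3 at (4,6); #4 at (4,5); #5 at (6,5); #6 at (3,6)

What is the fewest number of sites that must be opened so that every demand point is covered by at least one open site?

Coverage sets (demand points within 5 of each site):
  A: {#1, #2}
  B: {#1, #2, #3, #4, #5}
  C: {#2, #4, #5}
  D: {#1, #2, #3, #4, #6}
  E: {#2}
No single site covers all 6 demand points.
But {B, D} covers everything, so the minimum is 2.

2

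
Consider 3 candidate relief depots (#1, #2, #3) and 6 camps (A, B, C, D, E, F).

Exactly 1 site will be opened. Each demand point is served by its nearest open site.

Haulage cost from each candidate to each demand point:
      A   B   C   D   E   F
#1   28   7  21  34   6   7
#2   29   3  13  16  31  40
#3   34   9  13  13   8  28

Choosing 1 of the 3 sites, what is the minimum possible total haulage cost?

103

Open {#1}.
  A→#1 28, B→#1 7, C→#1 21, D→#1 34, E→#1 6, F→#1 7  ⇒ total 103.
Compare {#3}: total 105.
Compare {#2}: total 132.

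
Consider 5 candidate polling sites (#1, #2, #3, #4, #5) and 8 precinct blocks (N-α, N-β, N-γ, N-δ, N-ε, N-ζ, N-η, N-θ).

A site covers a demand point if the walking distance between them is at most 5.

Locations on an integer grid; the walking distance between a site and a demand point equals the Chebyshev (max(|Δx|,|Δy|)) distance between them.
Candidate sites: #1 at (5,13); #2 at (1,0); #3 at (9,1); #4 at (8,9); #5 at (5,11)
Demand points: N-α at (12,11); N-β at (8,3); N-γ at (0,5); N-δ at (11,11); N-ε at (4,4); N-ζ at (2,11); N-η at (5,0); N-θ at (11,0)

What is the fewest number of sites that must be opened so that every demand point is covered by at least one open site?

Coverage sets (demand points within 5 of each site):
  #1: {N-ζ}
  #2: {N-γ, N-ε, N-η}
  #3: {N-β, N-ε, N-η, N-θ}
  #4: {N-α, N-δ, N-ε}
  #5: {N-ζ}
No 3 sites suffice: every size-3 union leaves at least one demand point uncovered.
But {#1, #2, #3, #4} covers everything, so the minimum is 4.

4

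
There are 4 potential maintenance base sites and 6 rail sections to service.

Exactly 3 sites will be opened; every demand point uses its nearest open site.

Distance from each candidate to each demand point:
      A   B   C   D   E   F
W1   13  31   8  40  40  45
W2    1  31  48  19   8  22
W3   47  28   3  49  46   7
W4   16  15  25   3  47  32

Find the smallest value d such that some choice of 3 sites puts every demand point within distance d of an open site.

Open {W2, W3, W4}.
  Farthest demand point is B at distance 15 (to W4); all others are ≤ 15.
With {W1, W2, W4} the worst case is 22.
With {W1, W2, W3} the worst case is 28.
No size-3 selection achieves below 15.

15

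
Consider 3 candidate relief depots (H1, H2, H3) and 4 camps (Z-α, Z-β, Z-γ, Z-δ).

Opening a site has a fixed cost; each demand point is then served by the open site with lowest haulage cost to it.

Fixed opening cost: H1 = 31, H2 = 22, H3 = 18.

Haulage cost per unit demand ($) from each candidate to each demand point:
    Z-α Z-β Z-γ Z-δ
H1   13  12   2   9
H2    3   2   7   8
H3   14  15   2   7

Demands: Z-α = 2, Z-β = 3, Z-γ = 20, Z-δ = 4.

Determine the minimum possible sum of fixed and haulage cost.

120

Open {H2, H3}: assign each demand point to its cheapest open site.
  Z-α→H2 2×3=6, Z-β→H2 3×2=6, Z-γ→H3 20×2=40, Z-δ→H3 4×7=28
  haulage cost 80, fixed 40 → total 120.
Compare {H1, H2}: haulage cost 84 + fixed 53 = 137.
Compare {H1, H2, H3}: haulage cost 80 + fixed 71 = 151.
Compare {H3}: haulage cost 141 + fixed 18 = 159.
All other subsets cost ≥ 137. Minimum total cost: 120.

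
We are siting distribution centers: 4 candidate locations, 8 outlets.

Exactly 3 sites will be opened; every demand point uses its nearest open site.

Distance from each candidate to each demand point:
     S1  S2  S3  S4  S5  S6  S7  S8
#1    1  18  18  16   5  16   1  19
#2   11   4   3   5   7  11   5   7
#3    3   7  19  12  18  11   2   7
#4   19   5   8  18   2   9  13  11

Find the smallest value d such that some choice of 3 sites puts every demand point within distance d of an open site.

Open {#1, #2, #4}.
  Farthest demand point is S6 at distance 9 (to #4); all others are ≤ 9.
With {#2, #3, #4} the worst case is 9.
With {#1, #2, #3} the worst case is 11.
No size-3 selection achieves below 9.

9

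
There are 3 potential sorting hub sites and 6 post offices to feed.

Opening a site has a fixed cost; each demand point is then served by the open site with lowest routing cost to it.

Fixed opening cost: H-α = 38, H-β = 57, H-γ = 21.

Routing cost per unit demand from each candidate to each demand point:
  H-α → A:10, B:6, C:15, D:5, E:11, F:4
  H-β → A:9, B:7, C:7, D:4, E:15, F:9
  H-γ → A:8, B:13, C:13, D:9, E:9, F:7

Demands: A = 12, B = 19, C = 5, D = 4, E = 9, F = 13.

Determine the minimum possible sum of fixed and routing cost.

487

Open {H-α, H-γ}: assign each demand point to its cheapest open site.
  A→H-γ 12×8=96, B→H-α 19×6=114, C→H-γ 5×13=65, D→H-α 4×5=20, E→H-γ 9×9=81, F→H-α 13×4=52
  routing cost 428, fixed 59 → total 487.
Compare {H-α, H-β, H-γ}: routing cost 394 + fixed 116 = 510.
Compare {H-α}: routing cost 480 + fixed 38 = 518.
Compare {H-α, H-β}: routing cost 424 + fixed 95 = 519.
All other subsets cost ≥ 510. Minimum total cost: 487.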